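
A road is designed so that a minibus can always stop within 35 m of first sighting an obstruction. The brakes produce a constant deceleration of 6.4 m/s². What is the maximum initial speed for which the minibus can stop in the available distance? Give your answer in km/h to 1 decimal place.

Maximum speed ≈ 76.2 km/h

v²/(2a) = d ⇒ v = √(2 × 6.400 × 35) = √448.00 = 21.1660 m/s.
21.1660 m/s × 3.6 = 76.198 km/h.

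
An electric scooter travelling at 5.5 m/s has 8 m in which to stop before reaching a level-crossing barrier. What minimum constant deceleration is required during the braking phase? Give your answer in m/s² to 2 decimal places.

v² = 2a·d ⇒ a = v²/(2d) = 5.5000² / (2 × 8.000) = 30.250 / 16.000 = 1.8906 m/s².

Required deceleration ≈ 1.89 m/s²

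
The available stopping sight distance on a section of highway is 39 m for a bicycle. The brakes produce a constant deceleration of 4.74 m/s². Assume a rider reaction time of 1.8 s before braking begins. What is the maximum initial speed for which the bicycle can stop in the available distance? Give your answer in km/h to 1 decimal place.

Maximum speed ≈ 45.0 km/h

Stopping distance: v·t_r + v²/(2a) = 39 with t_r = 1.8 s and a = 4.740 m/s².
So v² + 17.064 v − 369.72 = 0.
Positive root: v = −a·t_r + √((a·t_r)² + 2a·d) = −8.532 + √(72.795 + 369.72) = 12.5040 m/s.
12.5040 m/s × 3.6 = 45.014 km/h.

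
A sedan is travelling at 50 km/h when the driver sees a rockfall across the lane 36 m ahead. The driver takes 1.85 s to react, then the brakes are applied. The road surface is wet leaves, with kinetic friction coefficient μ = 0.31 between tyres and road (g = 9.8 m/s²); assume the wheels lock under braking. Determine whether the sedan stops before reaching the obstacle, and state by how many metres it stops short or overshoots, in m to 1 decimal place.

No — it overshoots by 21.4 m

50 km/h ÷ 3.6 = 13.8889 m/s.
a = μg = 0.31 × 9.8 = 3.038 m/s².
Reaction distance = 13.8889 × 1.85 = 25.694 m.
Braking distance = v²/(2a) = 192.902 / 6.076 = 31.748 m.
Total stopping distance = 25.694 + 31.748 = 57.442 m, vs 36 m available — it cannot stop in time and overshoots by 57.442 − 36 = 21.442 m.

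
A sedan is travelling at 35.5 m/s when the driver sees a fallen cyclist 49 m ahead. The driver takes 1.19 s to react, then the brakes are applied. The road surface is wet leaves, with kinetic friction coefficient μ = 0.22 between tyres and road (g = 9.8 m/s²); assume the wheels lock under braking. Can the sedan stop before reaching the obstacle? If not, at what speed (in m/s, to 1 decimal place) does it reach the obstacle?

No — it strikes the obstacle at 35.1 m/s

a = μg = 0.22 × 9.8 = 2.156 m/s².
Reaction distance = 35.5000 × 1.19 = 42.245 m.
Braking distance needed to stop: v²/(2a) = 1260.250 / 4.312 = 292.266 m, so total needed = 42.245 + 292.266 = 334.511 m > 49 m — it cannot stop.
Distance remaining when braking begins: 49 − 42.245 = 6.755 m.
v² = v₀² − 2a·d = 1260.250 − 2 × 2.156 × 6.755 = 1231.122 m²/s².
v = √1231.122 = 35.087 m/s.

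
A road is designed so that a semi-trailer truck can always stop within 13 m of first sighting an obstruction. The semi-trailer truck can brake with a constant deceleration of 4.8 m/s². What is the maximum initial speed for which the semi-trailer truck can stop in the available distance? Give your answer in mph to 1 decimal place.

v²/(2a) = d ⇒ v = √(2 × 4.800 × 13) = √124.80 = 11.1714 m/s.
11.1714 m/s ÷ 0.44704 = 24.990 mph.

Maximum speed ≈ 25.0 mph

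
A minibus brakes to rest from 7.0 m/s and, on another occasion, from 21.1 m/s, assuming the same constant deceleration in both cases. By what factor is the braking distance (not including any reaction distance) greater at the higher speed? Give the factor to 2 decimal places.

Braking distance d = v²/(2a), so with a fixed, d ∝ v².
Factor = (21.1/7.0)² = 3.0143² = 9.0860.

Factor ≈ 9.09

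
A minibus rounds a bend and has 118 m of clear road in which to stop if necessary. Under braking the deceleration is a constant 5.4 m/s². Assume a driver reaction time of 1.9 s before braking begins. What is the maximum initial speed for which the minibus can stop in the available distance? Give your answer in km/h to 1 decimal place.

Stopping distance: v·t_r + v²/(2a) = 118 with t_r = 1.9 s and a = 5.400 m/s².
So v² + 20.520 v − 1274.40 = 0.
Positive root: v = −a·t_r + √((a·t_r)² + 2a·d) = −10.260 + √(105.268 + 1274.40) = 26.8839 m/s.
26.8839 m/s × 3.6 = 96.782 km/h.

Maximum speed ≈ 96.8 km/h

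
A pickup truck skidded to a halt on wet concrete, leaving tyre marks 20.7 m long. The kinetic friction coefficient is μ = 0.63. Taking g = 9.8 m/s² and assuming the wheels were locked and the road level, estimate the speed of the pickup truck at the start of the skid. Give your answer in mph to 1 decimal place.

Deceleration a = μg = 0.63 × 9.8 = 6.174 m/s².
v = √(2a·d) = √(2 × 6.174 × 20.7) = √255.604 = 15.9876 m/s.
= 15.9876 ÷ 0.44704 = 35.763 mph.

Initial speed ≈ 35.8 mph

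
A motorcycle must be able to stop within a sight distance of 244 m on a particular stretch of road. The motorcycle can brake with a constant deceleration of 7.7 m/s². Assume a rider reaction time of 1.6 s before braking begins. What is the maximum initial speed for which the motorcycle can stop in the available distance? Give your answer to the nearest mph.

Maximum speed ≈ 112 mph

Stopping distance: v·t_r + v²/(2a) = 244 with t_r = 1.6 s and a = 7.700 m/s².
So v² + 24.640 v − 3757.60 = 0.
Positive root: v = −a·t_r + √((a·t_r)² + 2a·d) = −12.320 + √(151.782 + 3757.60) = 50.2051 m/s.
50.2051 m/s ÷ 0.44704 = 112.306 mph.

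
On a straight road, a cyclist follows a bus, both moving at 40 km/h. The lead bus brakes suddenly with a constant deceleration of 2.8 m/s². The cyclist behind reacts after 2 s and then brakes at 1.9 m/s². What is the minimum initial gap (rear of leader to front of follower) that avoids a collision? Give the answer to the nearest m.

40 km/h ÷ 3.6 = 11.1111 m/s.
Leader travels v²/(2a_L) = 123.457 / 5.600 = 22.046 m before stopping.
Follower covers v·t_r = 11.1111 × 2 = 22.222 m while reacting, then v²/(2a_F) = 123.457 / 3.800 = 32.489 m while braking, for a total of 22.222 + 32.489 = 54.711 m.
Since a_F ≤ a_L and the follower starts braking later, the follower is never slower than the leader, so the closest approach is when both have stopped.
Minimum gap = 54.711 − 22.046 = 32.665 m.

Minimum gap ≈ 33 m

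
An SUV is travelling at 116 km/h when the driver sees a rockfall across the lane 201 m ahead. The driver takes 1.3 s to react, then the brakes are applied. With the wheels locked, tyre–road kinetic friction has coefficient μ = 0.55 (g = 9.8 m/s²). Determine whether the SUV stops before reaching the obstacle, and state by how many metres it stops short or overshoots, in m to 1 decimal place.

Yes — it stops 62.8 m short of the obstacle

116 km/h ÷ 3.6 = 32.2222 m/s.
a = μg = 0.55 × 9.8 = 5.390 m/s².
Reaction distance = 32.2222 × 1.3 = 41.889 m.
Braking distance = v²/(2a) = 1038.270 / 10.780 = 96.314 m.
Total stopping distance = 41.889 + 96.314 = 138.203 m, vs 201 m available — it stops with 201 − 138.203 = 62.797 m to spare.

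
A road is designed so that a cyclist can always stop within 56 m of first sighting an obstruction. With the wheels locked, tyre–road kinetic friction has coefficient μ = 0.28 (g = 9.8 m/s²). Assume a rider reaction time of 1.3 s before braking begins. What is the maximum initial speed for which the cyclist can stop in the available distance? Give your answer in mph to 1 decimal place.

a = μg = 0.28 × 9.8 = 2.744 m/s².
Stopping distance: v·t_r + v²/(2a) = 56 with t_r = 1.3 s and a = 2.744 m/s².
So v² + 7.134 v − 307.33 = 0.
Positive root: v = −a·t_r + √((a·t_r)² + 2a·d) = −3.567 + √(12.723 + 307.33) = 14.3230 m/s.
14.3230 m/s ÷ 0.44704 = 32.040 mph.

Maximum speed ≈ 32.0 mph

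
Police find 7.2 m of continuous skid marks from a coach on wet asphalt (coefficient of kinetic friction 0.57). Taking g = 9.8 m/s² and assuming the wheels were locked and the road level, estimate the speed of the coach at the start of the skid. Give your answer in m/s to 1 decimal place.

Deceleration a = μg = 0.57 × 9.8 = 5.586 m/s².
v = √(2a·d) = √(2 × 5.586 × 7.2) = √80.438 = 8.9687 m/s.

Initial speed ≈ 9.0 m/s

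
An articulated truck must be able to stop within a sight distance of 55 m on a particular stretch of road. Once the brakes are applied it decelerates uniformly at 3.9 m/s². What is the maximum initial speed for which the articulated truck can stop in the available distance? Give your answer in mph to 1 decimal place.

Maximum speed ≈ 46.3 mph

v²/(2a) = d ⇒ v = √(2 × 3.900 × 55) = √429.00 = 20.7123 m/s.
20.7123 m/s ÷ 0.44704 = 46.332 mph.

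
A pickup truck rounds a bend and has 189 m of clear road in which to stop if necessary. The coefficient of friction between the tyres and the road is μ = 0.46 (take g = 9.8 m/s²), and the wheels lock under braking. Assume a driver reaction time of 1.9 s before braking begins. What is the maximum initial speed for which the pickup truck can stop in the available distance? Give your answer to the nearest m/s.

Maximum speed ≈ 34 m/s

a = μg = 0.46 × 9.8 = 4.508 m/s².
Stopping distance: v·t_r + v²/(2a) = 189 with t_r = 1.9 s and a = 4.508 m/s².
So v² + 17.130 v − 1704.02 = 0.
Positive root: v = −a·t_r + √((a·t_r)² + 2a·d) = −8.565 + √(73.359 + 1704.02) = 33.5940 m/s.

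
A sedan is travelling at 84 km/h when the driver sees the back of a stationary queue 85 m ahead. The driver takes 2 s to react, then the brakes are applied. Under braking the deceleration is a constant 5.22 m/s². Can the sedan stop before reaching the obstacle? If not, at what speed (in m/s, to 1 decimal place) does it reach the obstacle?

84 km/h ÷ 3.6 = 23.3333 m/s.
Reaction distance = 23.3333 × 2 = 46.667 m.
Braking distance needed to stop: v²/(2a) = 544.443 / 10.440 = 52.150 m, so total needed = 46.667 + 52.150 = 98.817 m > 85 m — it cannot stop.
Distance remaining when braking begins: 85 − 46.667 = 38.333 m.
v² = v₀² − 2a·d = 544.443 − 2 × 5.220 × 38.333 = 144.246 m²/s².
v = √144.246 = 12.010 m/s.

No — it strikes the obstacle at 12.0 m/s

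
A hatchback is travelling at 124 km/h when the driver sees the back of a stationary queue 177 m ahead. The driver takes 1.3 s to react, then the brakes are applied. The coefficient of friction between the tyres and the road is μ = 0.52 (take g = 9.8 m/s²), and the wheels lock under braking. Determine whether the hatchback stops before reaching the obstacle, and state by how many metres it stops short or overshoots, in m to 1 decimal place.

124 km/h ÷ 3.6 = 34.4444 m/s.
a = μg = 0.52 × 9.8 = 5.096 m/s².
Reaction distance = 34.4444 × 1.3 = 44.778 m.
Braking distance = v²/(2a) = 1186.417 / 10.192 = 116.407 m.
Total stopping distance = 44.778 + 116.407 = 161.185 m, vs 177 m available — it stops with 177 − 161.185 = 15.815 m to spare.

Yes — it stops 15.8 m short of the obstacle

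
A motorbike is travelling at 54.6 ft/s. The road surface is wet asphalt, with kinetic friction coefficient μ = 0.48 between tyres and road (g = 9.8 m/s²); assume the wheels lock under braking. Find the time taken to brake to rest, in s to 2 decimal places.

54.6 ft/s × 0.3048 = 16.6421 m/s.
a = μg = 0.48 × 9.8 = 4.704 m/s².
Braking time = v/a = 16.6421 / 4.704 = 3.538 s.

Braking time ≈ 3.54 s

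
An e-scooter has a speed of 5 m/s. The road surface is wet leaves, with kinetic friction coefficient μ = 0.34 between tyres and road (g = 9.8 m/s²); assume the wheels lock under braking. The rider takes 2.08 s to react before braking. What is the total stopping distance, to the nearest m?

Total stopping distance ≈ 14 m

a = μg = 0.34 × 9.8 = 3.332 m/s².
Reaction distance = v·t_r = 5.0000 × 2.08 = 10.400 m.
Braking distance = v²/(2a) = 5.0000² / (2 × 3.332) = 25.000 / 6.664 = 3.752 m.
Total = 10.400 + 3.752 = 14.152 m.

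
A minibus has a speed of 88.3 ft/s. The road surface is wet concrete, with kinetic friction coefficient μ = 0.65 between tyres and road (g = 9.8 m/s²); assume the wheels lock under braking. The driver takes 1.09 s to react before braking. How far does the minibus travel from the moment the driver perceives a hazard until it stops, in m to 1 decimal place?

Total stopping distance ≈ 86.2 m

88.3 ft/s × 0.3048 = 26.9138 m/s.
a = μg = 0.65 × 9.8 = 6.370 m/s².
Reaction distance = v·t_r = 26.9138 × 1.09 = 29.336 m.
Braking distance = v²/(2a) = 26.9138² / (2 × 6.370) = 724.353 / 12.740 = 56.857 m.
Total = 29.336 + 56.857 = 86.193 m.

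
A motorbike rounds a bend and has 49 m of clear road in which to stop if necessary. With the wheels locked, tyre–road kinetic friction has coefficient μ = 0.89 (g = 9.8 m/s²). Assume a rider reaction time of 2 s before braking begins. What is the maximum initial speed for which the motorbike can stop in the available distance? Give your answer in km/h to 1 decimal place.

a = μg = 0.89 × 9.8 = 8.722 m/s².
Stopping distance: v·t_r + v²/(2a) = 49 with t_r = 2 s and a = 8.722 m/s².
So v² + 34.888 v − 854.76 = 0.
Positive root: v = −a·t_r + √((a·t_r)² + 2a·d) = −17.444 + √(304.293 + 854.76) = 16.6009 m/s.
16.6009 m/s × 3.6 = 59.763 km/h.

Maximum speed ≈ 59.8 km/h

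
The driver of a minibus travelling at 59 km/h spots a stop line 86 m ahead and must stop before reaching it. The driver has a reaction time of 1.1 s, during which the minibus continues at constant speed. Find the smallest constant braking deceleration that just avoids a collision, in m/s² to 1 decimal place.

Required deceleration ≈ 2.0 m/s²

59 km/h ÷ 3.6 = 16.3889 m/s.
Distance covered during reaction = 16.3889 × 1.1 = 18.028 m.
Distance available for braking: 86 − 18.028 = 67.972 m.
v² = 2a·d ⇒ a = v²/(2d) = 16.3889² / (2 × 67.972) = 268.596 / 135.944 = 1.9758 m/s².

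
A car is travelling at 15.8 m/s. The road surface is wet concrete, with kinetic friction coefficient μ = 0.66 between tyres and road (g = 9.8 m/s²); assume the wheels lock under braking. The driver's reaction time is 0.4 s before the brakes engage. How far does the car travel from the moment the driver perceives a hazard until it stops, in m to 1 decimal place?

Total stopping distance ≈ 25.6 m

a = μg = 0.66 × 9.8 = 6.468 m/s².
Reaction distance = v·t_r = 15.8000 × 0.4 = 6.320 m.
Braking distance = v²/(2a) = 15.8000² / (2 × 6.468) = 249.640 / 12.936 = 19.298 m.
Total = 6.320 + 19.298 = 25.618 m.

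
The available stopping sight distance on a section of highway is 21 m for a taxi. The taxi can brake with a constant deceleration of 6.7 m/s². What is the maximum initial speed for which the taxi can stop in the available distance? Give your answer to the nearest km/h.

v²/(2a) = d ⇒ v = √(2 × 6.700 × 21) = √281.40 = 16.7750 m/s.
16.7750 m/s × 3.6 = 60.390 km/h.

Maximum speed ≈ 60 km/h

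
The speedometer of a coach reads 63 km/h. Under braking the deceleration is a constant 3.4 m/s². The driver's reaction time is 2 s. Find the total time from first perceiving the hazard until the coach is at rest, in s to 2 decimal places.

63 km/h ÷ 3.6 = 17.5000 m/s.
Braking time = v/a = 17.5000 / 3.400 = 5.147 s.
Total = 2 + 5.147 = 7.147 s.

Total time ≈ 7.15 s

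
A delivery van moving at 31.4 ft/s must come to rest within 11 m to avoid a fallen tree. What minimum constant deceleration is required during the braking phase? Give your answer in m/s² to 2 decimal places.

31.4 ft/s × 0.3048 = 9.5707 m/s.
v² = 2a·d ⇒ a = v²/(2d) = 9.5707² / (2 × 11.000) = 91.598 / 22.000 = 4.1635 m/s².

Required deceleration ≈ 4.16 m/s²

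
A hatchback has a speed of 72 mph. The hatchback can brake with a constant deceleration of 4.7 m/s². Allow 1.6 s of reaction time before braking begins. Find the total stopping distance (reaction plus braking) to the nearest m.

Total stopping distance ≈ 162 m

72 mph × 0.44704 = 32.1869 m/s.
Reaction distance = v·t_r = 32.1869 × 1.6 = 51.499 m.
Braking distance = v²/(2a) = 32.1869² / (2 × 4.700) = 1035.997 / 9.400 = 110.212 m.
Total = 51.499 + 110.212 = 161.711 m.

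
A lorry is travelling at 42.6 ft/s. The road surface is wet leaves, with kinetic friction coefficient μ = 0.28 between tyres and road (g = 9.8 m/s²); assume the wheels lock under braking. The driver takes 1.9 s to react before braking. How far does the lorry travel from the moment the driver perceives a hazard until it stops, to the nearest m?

Total stopping distance ≈ 55 m

42.6 ft/s × 0.3048 = 12.9845 m/s.
a = μg = 0.28 × 9.8 = 2.744 m/s².
Reaction distance = v·t_r = 12.9845 × 1.9 = 24.671 m.
Braking distance = v²/(2a) = 12.9845² / (2 × 2.744) = 168.597 / 5.488 = 30.721 m.
Total = 24.671 + 30.721 = 55.392 m.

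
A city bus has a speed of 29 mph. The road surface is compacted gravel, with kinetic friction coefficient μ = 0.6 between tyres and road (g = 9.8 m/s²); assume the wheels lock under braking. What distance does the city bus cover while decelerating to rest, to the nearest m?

29 mph × 0.44704 = 12.9642 m/s.
a = μg = 0.6 × 9.8 = 5.880 m/s².
Braking distance = v²/(2a) = 12.9642² / (2 × 5.880) = 168.070 / 11.760 = 14.292 m.

Braking distance ≈ 14 m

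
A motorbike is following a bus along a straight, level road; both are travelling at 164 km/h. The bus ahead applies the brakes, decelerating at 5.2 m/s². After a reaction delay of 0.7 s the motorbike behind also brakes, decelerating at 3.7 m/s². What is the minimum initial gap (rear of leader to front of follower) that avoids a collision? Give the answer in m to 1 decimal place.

Minimum gap ≈ 112.8 m

164 km/h ÷ 3.6 = 45.5556 m/s.
Leader travels v²/(2a_L) = 2075.313 / 10.400 = 199.549 m before stopping.
Follower covers v·t_r = 45.5556 × 0.7 = 31.889 m while reacting, then v²/(2a_F) = 2075.313 / 7.400 = 280.448 m while braking, for a total of 31.889 + 280.448 = 312.337 m.
Since a_F ≤ a_L and the follower starts braking later, the follower is never slower than the leader, so the closest approach is when both have stopped.
Minimum gap = 312.337 − 199.549 = 112.788 m.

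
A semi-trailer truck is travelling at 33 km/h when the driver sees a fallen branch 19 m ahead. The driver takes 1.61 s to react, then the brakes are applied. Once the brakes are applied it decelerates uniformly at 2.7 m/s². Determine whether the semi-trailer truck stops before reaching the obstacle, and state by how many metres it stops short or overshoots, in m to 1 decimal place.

33 km/h ÷ 3.6 = 9.1667 m/s.
Reaction distance = 9.1667 × 1.61 = 14.758 m.
Braking distance = v²/(2a) = 84.028 / 5.400 = 15.561 m.
Total stopping distance = 14.758 + 15.561 = 30.319 m, vs 19 m available — it cannot stop in time and overshoots by 30.319 − 19 = 11.319 m.

No — it overshoots by 11.3 m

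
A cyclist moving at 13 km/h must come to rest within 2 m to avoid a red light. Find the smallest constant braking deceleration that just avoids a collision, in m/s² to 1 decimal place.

13 km/h ÷ 3.6 = 3.6111 m/s.
v² = 2a·d ⇒ a = v²/(2d) = 3.6111² / (2 × 2.000) = 13.040 / 4.000 = 3.2600 m/s².

Required deceleration ≈ 3.3 m/s²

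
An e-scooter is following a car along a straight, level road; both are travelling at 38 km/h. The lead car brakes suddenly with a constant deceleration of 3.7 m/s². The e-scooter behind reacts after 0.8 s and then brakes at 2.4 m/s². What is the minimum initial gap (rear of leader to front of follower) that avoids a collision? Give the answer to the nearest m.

38 km/h ÷ 3.6 = 10.5556 m/s.
Leader travels v²/(2a_L) = 111.421 / 7.400 = 15.057 m before stopping.
Follower covers v·t_r = 10.5556 × 0.8 = 8.444 m while reacting, then v²/(2a_F) = 111.421 / 4.800 = 23.213 m while braking, for a total of 8.444 + 23.213 = 31.657 m.
Since a_F ≤ a_L and the follower starts braking later, the follower is never slower than the leader, so the closest approach is when both have stopped.
Minimum gap = 31.657 − 15.057 = 16.600 m.

Minimum gap ≈ 17 m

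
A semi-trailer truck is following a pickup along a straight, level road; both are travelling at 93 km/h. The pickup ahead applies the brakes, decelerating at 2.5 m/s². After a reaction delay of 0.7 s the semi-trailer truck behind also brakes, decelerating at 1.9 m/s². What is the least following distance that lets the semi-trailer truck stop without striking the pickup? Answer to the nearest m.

Minimum gap ≈ 60 m

93 km/h ÷ 3.6 = 25.8333 m/s.
Leader travels v²/(2a_L) = 667.359 / 5.000 = 133.472 m before stopping.
Follower covers v·t_r = 25.8333 × 0.7 = 18.083 m while reacting, then v²/(2a_F) = 667.359 / 3.800 = 175.621 m while braking, for a total of 18.083 + 175.621 = 193.704 m.
Since a_F ≤ a_L and the follower starts braking later, the follower is never slower than the leader, so the closest approach is when both have stopped.
Minimum gap = 193.704 − 133.472 = 60.232 m.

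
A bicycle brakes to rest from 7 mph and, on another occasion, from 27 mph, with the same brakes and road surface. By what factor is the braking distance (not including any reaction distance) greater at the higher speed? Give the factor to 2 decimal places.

Factor ≈ 14.88

Braking distance d = v²/(2a), so with a fixed, d ∝ v².
Factor = (27/7)² = 3.8571² = 14.8772.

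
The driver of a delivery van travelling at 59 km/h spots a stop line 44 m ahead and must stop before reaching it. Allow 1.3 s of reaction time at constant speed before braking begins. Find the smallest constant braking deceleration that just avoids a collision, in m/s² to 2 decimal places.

Required deceleration ≈ 5.92 m/s²

59 km/h ÷ 3.6 = 16.3889 m/s.
Distance covered during reaction = 16.3889 × 1.3 = 21.306 m.
Distance available for braking: 44 − 21.306 = 22.694 m.
v² = 2a·d ⇒ a = v²/(2d) = 16.3889² / (2 × 22.694) = 268.596 / 45.388 = 5.9178 m/s².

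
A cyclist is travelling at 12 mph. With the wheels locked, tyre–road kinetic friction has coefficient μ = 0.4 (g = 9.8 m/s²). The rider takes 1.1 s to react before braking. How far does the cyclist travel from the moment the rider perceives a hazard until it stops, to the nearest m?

12 mph × 0.44704 = 5.3645 m/s.
a = μg = 0.4 × 9.8 = 3.920 m/s².
Reaction distance = v·t_r = 5.3645 × 1.1 = 5.901 m.
Braking distance = v²/(2a) = 5.3645² / (2 × 3.920) = 28.778 / 7.840 = 3.671 m.
Total = 5.901 + 3.671 = 9.572 m.

Total stopping distance ≈ 10 m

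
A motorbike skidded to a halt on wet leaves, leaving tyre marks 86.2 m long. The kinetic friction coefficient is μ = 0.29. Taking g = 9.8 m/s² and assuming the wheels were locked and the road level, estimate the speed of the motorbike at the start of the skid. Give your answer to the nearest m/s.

Initial speed ≈ 22 m/s

Deceleration a = μg = 0.29 × 9.8 = 2.842 m/s².
v = √(2a·d) = √(2 × 2.842 × 86.2) = √489.961 = 22.1351 m/s.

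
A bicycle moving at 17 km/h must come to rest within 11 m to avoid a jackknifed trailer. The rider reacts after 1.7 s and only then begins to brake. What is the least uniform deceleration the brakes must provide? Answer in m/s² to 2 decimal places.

17 km/h ÷ 3.6 = 4.7222 m/s.
Distance covered during reaction = 4.7222 × 1.7 = 8.028 m.
Distance available for braking: 11 − 8.028 = 2.972 m.
v² = 2a·d ⇒ a = v²/(2d) = 4.7222² / (2 × 2.972) = 22.299 / 5.944 = 3.7515 m/s².

Required deceleration ≈ 3.75 m/s²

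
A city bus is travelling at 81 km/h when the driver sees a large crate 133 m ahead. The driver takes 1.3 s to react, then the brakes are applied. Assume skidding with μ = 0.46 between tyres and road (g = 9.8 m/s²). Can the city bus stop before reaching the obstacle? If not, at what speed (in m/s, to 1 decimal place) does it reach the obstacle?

Yes — it stops about 47.6 m short of the obstacle, so it never reaches it

81 km/h ÷ 3.6 = 22.5000 m/s.
a = μg = 0.46 × 9.8 = 4.508 m/s².
Reaction distance = 22.5000 × 1.3 = 29.250 m.
Braking distance = v²/(2a) = 506.250 / 9.016 = 56.150 m.
Total stopping distance = 29.250 + 56.150 = 85.400 m, vs 133 m available — it stops with 133 − 85.400 = 47.600 m to spare.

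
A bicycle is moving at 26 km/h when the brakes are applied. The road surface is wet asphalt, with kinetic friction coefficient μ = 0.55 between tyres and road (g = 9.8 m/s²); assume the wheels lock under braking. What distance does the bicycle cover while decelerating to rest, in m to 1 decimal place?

Braking distance ≈ 4.8 m

26 km/h ÷ 3.6 = 7.2222 m/s.
a = μg = 0.55 × 9.8 = 5.390 m/s².
Braking distance = v²/(2a) = 7.2222² / (2 × 5.390) = 52.160 / 10.780 = 4.839 m.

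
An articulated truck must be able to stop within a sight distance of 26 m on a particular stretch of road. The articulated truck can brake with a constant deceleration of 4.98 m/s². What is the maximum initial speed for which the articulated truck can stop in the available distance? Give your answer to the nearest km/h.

Maximum speed ≈ 58 km/h

v²/(2a) = d ⇒ v = √(2 × 4.980 × 26) = √258.96 = 16.0922 m/s.
16.0922 m/s × 3.6 = 57.932 km/h.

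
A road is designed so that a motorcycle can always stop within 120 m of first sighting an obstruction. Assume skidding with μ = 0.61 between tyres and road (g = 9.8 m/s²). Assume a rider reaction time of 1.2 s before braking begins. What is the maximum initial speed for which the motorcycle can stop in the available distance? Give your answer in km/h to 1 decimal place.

a = μg = 0.61 × 9.8 = 5.978 m/s².
Stopping distance: v·t_r + v²/(2a) = 120 with t_r = 1.2 s and a = 5.978 m/s².
So v² + 14.347 v − 1434.72 = 0.
Positive root: v = −a·t_r + √((a·t_r)² + 2a·d) = −7.174 + √(51.466 + 1434.72) = 31.3771 m/s.
31.3771 m/s × 3.6 = 112.958 km/h.

Maximum speed ≈ 113.0 km/h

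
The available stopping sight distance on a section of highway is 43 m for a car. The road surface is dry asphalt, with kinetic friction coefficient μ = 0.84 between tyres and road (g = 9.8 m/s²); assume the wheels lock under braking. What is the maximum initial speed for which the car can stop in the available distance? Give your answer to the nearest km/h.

a = μg = 0.84 × 9.8 = 8.232 m/s².
v²/(2a) = d ⇒ v = √(2 × 8.232 × 43) = √707.95 = 26.6073 m/s.
26.6073 m/s × 3.6 = 95.786 km/h.

Maximum speed ≈ 96 km/h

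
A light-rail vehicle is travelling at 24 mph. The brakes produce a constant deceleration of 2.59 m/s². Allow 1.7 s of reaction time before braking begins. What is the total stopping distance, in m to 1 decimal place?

24 mph × 0.44704 = 10.7290 m/s.
Reaction distance = v·t_r = 10.7290 × 1.7 = 18.239 m.
Braking distance = v²/(2a) = 10.7290² / (2 × 2.590) = 115.111 / 5.180 = 22.222 m.
Total = 18.239 + 22.222 = 40.461 m.

Total stopping distance ≈ 40.5 m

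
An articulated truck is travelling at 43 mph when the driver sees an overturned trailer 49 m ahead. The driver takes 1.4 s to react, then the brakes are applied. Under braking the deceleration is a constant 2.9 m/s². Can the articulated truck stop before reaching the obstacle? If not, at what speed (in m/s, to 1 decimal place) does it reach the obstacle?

43 mph × 0.44704 = 19.2227 m/s.
Reaction distance = 19.2227 × 1.4 = 26.912 m.
Braking distance needed to stop: v²/(2a) = 369.512 / 5.800 = 63.709 m, so total needed = 26.912 + 63.709 = 90.621 m > 49 m — it cannot stop.
Distance remaining when braking begins: 49 − 26.912 = 22.088 m.
v² = v₀² − 2a·d = 369.512 − 2 × 2.900 × 22.088 = 241.402 m²/s².
v = √241.402 = 15.537 m/s.

No — it strikes the obstacle at 15.5 m/s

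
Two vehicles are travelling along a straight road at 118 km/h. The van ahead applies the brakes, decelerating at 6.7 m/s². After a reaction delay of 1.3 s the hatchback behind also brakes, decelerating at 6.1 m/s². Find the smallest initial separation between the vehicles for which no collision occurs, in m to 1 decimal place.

118 km/h ÷ 3.6 = 32.7778 m/s.
Leader travels v²/(2a_L) = 1074.384 / 13.400 = 80.178 m before stopping.
Follower covers v·t_r = 32.7778 × 1.3 = 42.611 m while reacting, then v²/(2a_F) = 1074.384 / 12.200 = 88.064 m while braking, for a total of 42.611 + 88.064 = 130.675 m.
Since a_F ≤ a_L and the follower starts braking later, the follower is never slower than the leader, so the closest approach is when both have stopped.
Minimum gap = 130.675 − 80.178 = 50.497 m.

Minimum gap ≈ 50.5 m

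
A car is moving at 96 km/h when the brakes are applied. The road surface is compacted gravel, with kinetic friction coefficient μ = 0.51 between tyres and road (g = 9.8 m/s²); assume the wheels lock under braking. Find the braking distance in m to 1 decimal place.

Braking distance ≈ 71.1 m

96 km/h ÷ 3.6 = 26.6667 m/s.
a = μg = 0.51 × 9.8 = 4.998 m/s².
Braking distance = v²/(2a) = 26.6667² / (2 × 4.998) = 711.113 / 9.996 = 71.140 m.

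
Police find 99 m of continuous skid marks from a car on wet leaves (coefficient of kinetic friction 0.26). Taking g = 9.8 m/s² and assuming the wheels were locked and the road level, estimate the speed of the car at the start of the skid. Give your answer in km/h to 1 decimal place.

Initial speed ≈ 80.9 km/h

Deceleration a = μg = 0.26 × 9.8 = 2.548 m/s².
v = √(2a·d) = √(2 × 2.548 × 99) = √504.504 = 22.4612 m/s.
= 22.4612 × 3.6 = 80.860 km/h.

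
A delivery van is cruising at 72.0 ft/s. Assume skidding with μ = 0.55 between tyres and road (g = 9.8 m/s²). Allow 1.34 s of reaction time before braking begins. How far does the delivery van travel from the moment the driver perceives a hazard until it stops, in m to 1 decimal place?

Total stopping distance ≈ 74.1 m

72 ft/s × 0.3048 = 21.9456 m/s.
a = μg = 0.55 × 9.8 = 5.390 m/s².
Reaction distance = v·t_r = 21.9456 × 1.34 = 29.407 m.
Braking distance = v²/(2a) = 21.9456² / (2 × 5.390) = 481.609 / 10.780 = 44.676 m.
Total = 29.407 + 44.676 = 74.083 m.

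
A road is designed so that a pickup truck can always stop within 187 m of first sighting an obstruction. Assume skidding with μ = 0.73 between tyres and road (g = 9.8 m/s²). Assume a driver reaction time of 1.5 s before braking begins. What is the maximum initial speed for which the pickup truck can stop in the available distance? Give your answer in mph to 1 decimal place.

a = μg = 0.73 × 9.8 = 7.154 m/s².
Stopping distance: v·t_r + v²/(2a) = 187 with t_r = 1.5 s and a = 7.154 m/s².
So v² + 21.462 v − 2675.60 = 0.
Positive root: v = −a·t_r + √((a·t_r)² + 2a·d) = −10.731 + √(115.154 + 2675.60) = 42.0966 m/s.
42.0966 m/s ÷ 0.44704 = 94.167 mph.

Maximum speed ≈ 94.2 mph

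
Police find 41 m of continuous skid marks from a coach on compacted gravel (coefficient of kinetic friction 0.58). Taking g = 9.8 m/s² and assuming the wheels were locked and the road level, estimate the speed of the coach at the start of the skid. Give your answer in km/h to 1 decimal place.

Deceleration a = μg = 0.58 × 9.8 = 5.684 m/s².
v = √(2a·d) = √(2 × 5.684 × 41) = √466.088 = 21.5891 m/s.
= 21.5891 × 3.6 = 77.721 km/h.

Initial speed ≈ 77.7 km/h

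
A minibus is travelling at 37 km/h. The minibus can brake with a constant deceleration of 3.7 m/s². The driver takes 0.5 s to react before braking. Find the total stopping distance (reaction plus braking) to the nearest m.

Total stopping distance ≈ 19 m

37 km/h ÷ 3.6 = 10.2778 m/s.
Reaction distance = v·t_r = 10.2778 × 0.5 = 5.139 m.
Braking distance = v²/(2a) = 10.2778² / (2 × 3.700) = 105.633 / 7.400 = 14.275 m.
Total = 5.139 + 14.275 = 19.414 m.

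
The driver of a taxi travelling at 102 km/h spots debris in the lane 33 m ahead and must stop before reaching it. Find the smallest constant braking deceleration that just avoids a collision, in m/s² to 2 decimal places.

Required deceleration ≈ 12.16 m/s²

102 km/h ÷ 3.6 = 28.3333 m/s.
v² = 2a·d ⇒ a = v²/(2d) = 28.3333² / (2 × 33.000) = 802.776 / 66.000 = 12.1633 m/s².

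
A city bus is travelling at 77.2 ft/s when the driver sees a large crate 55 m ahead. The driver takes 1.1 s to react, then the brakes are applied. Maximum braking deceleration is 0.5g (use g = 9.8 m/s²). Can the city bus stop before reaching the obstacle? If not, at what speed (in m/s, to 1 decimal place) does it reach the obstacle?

No — it strikes the obstacle at 16.4 m/s

77.2 ft/s × 0.3048 = 23.5306 m/s.
a = 0.5 × 9.8 = 4.900 m/s².
Reaction distance = 23.5306 × 1.1 = 25.884 m.
Braking distance needed to stop: v²/(2a) = 553.689 / 9.800 = 56.499 m, so total needed = 25.884 + 56.499 = 82.383 m > 55 m — it cannot stop.
Distance remaining when braking begins: 55 − 25.884 = 29.116 m.
v² = v₀² − 2a·d = 553.689 − 2 × 4.900 × 29.116 = 268.352 m²/s².
v = √268.352 = 16.381 m/s.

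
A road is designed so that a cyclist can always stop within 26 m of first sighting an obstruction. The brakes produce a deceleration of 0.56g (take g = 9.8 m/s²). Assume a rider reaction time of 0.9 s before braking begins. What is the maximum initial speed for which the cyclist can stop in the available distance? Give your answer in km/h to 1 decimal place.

Maximum speed ≈ 45.6 km/h

a = 0.56 × 9.8 = 5.488 m/s².
Stopping distance: v·t_r + v²/(2a) = 26 with t_r = 0.9 s and a = 5.488 m/s².
So v² + 9.878 v − 285.38 = 0.
Positive root: v = −a·t_r + √((a·t_r)² + 2a·d) = −4.939 + √(24.394 + 285.38) = 12.6614 m/s.
12.6614 m/s × 3.6 = 45.581 km/h.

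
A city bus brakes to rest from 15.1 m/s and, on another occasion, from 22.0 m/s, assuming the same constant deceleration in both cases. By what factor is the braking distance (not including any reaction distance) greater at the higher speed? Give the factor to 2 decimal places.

Factor ≈ 2.12

Braking distance d = v²/(2a), so with a fixed, d ∝ v².
Factor = (22.0/15.1)² = 1.4570² = 2.1228.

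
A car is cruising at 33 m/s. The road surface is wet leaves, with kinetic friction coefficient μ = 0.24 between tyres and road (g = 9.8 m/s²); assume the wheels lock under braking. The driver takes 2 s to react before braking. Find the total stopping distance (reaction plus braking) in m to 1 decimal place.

Total stopping distance ≈ 297.5 m

a = μg = 0.24 × 9.8 = 2.352 m/s².
Reaction distance = v·t_r = 33.0000 × 2 = 66.000 m.
Braking distance = v²/(2a) = 33.0000² / (2 × 2.352) = 1089.000 / 4.704 = 231.505 m.
Total = 66.000 + 231.505 = 297.505 m.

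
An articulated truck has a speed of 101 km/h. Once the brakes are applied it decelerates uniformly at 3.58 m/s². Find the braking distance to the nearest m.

101 km/h ÷ 3.6 = 28.0556 m/s.
Braking distance = v²/(2a) = 28.0556² / (2 × 3.580) = 787.117 / 7.160 = 109.933 m.

Braking distance ≈ 110 m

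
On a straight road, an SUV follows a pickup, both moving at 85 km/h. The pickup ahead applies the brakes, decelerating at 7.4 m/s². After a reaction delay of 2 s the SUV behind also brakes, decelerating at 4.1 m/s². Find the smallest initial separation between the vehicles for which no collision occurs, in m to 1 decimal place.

Minimum gap ≈ 77.5 m

85 km/h ÷ 3.6 = 23.6111 m/s.
Leader travels v²/(2a_L) = 557.484 / 14.800 = 37.668 m before stopping.
Follower covers v·t_r = 23.6111 × 2 = 47.222 m while reacting, then v²/(2a_F) = 557.484 / 8.200 = 67.986 m while braking, for a total of 47.222 + 67.986 = 115.208 m.
Since a_F ≤ a_L and the follower starts braking later, the follower is never slower than the leader, so the closest approach is when both have stopped.
Minimum gap = 115.208 − 37.668 = 77.540 m.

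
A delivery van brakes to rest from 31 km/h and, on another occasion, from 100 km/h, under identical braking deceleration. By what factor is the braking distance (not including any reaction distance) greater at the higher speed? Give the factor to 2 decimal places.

Braking distance d = v²/(2a), so with a fixed, d ∝ v².
Factor = (100/31)² = 3.2258² = 10.4058.

Factor ≈ 10.41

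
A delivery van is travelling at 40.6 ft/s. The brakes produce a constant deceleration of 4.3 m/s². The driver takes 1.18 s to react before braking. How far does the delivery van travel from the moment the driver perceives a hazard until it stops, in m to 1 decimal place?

40.6 ft/s × 0.3048 = 12.3749 m/s.
Reaction distance = v·t_r = 12.3749 × 1.18 = 14.602 m.
Braking distance = v²/(2a) = 12.3749² / (2 × 4.300) = 153.138 / 8.600 = 17.807 m.
Total = 14.602 + 17.807 = 32.409 m.

Total stopping distance ≈ 32.4 m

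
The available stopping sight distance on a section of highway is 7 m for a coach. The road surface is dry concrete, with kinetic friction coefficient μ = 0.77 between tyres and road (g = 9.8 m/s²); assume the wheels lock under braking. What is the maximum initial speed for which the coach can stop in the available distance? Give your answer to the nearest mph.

a = μg = 0.77 × 9.8 = 7.546 m/s².
v²/(2a) = d ⇒ v = √(2 × 7.546 × 7) = √105.64 = 10.2781 m/s.
10.2781 m/s ÷ 0.44704 = 22.991 mph.

Maximum speed ≈ 23 mph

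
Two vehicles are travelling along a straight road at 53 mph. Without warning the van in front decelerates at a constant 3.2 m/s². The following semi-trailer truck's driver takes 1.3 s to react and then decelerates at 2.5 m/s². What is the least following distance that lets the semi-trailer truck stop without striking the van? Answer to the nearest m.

Minimum gap ≈ 55 m

53 mph × 0.44704 = 23.6931 m/s.
Leader travels v²/(2a_L) = 561.363 / 6.400 = 87.713 m before stopping.
Follower covers v·t_r = 23.6931 × 1.3 = 30.801 m while reacting, then v²/(2a_F) = 561.363 / 5.000 = 112.273 m while braking, for a total of 30.801 + 112.273 = 143.074 m.
Since a_F ≤ a_L and the follower starts braking later, the follower is never slower than the leader, so the closest approach is when both have stopped.
Minimum gap = 143.074 − 87.713 = 55.361 m.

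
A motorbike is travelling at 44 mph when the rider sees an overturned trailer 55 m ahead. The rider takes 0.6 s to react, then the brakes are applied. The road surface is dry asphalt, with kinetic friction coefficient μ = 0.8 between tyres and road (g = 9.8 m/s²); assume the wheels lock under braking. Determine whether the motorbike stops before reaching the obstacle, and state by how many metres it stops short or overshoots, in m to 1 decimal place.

Yes — it stops 18.5 m short of the obstacle

44 mph × 0.44704 = 19.6698 m/s.
a = μg = 0.8 × 9.8 = 7.840 m/s².
Reaction distance = 19.6698 × 0.6 = 11.802 m.
Braking distance = v²/(2a) = 386.901 / 15.680 = 24.675 m.
Total stopping distance = 11.802 + 24.675 = 36.477 m, vs 55 m available — it stops with 55 − 36.477 = 18.523 m to spare.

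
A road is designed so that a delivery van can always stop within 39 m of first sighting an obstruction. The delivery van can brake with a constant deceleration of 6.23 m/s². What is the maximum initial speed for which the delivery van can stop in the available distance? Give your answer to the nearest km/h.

Maximum speed ≈ 79 km/h

v²/(2a) = d ⇒ v = √(2 × 6.230 × 39) = √485.94 = 22.0440 m/s.
22.0440 m/s × 3.6 = 79.358 km/h.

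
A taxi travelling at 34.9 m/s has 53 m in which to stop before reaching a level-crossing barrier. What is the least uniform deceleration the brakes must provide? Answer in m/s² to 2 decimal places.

v² = 2a·d ⇒ a = v²/(2d) = 34.9000² / (2 × 53.000) = 1218.010 / 106.000 = 11.4907 m/s².

Required deceleration ≈ 11.49 m/s²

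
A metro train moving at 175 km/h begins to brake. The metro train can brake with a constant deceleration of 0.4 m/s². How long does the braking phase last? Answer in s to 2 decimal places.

175 km/h ÷ 3.6 = 48.6111 m/s.
Braking time = v/a = 48.6111 / 0.400 = 121.528 s.

Braking time ≈ 121.53 s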